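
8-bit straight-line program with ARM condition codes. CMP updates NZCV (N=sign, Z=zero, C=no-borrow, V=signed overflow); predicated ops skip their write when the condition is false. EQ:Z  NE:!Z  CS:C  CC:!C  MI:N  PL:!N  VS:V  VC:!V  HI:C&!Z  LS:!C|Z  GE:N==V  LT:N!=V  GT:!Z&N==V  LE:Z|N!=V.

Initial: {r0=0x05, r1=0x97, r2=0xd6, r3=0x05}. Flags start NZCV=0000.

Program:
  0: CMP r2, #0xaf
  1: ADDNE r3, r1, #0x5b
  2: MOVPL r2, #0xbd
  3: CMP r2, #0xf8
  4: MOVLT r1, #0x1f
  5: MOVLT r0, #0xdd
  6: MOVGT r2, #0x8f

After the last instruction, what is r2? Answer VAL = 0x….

VAL = 0xbd

[0] flags=0010 → (cmp)
[1] flags=0010 NE?T → r3=0xf2
[2] flags=0010 PL?T → r2=0xbd
[3] flags=1000 → (cmp)
[4] flags=1000 LT?T → r1=0x1f
[5] flags=1000 LT?T → r0=0xdd
[6] flags=1000 GT?F → skip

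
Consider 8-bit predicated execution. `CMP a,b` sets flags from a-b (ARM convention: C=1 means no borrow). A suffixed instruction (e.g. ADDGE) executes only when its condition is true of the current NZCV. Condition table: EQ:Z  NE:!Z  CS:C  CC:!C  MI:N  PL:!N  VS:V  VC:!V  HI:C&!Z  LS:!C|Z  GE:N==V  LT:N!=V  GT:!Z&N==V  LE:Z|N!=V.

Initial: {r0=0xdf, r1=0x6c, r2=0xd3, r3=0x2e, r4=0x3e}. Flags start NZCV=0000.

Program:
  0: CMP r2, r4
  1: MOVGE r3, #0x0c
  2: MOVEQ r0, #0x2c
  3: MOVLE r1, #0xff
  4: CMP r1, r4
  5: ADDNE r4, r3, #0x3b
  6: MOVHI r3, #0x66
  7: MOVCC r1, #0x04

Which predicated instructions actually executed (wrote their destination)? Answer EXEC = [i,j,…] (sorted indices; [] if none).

EXEC = [3,5,6]

0: ✓ CMP  NZCV=1010
1: · MOVGE
2: · MOVEQ
3: ✓ MOVLE  r1←0xff
4: ✓ CMP  NZCV=1010
5: ✓ ADDNE  r4←0x69
6: ✓ MOVHI  r3←0x66
7: · MOVCC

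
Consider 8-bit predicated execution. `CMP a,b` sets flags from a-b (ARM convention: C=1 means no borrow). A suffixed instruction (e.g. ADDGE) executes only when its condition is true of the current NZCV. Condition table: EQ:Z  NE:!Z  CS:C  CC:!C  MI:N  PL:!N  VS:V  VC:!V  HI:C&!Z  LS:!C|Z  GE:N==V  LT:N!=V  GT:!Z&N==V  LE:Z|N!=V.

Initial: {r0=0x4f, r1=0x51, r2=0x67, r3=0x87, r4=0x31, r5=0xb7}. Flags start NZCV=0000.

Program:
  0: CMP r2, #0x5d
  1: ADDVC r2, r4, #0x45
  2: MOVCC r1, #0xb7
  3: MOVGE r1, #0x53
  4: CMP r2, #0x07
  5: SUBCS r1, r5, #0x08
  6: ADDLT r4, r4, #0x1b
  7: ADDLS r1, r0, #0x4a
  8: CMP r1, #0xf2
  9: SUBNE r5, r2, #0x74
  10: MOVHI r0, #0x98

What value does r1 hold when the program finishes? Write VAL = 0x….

0: ✓ CMP  NZCV=0010
1: ✓ ADDVC  r2←0x76
2: · MOVCC
3: ✓ MOVGE  r1←0x53
4: ✓ CMP  NZCV=0010
5: ✓ SUBCS  r1←0xaf
6: · ADDLT
7: · ADDLS
8: ✓ CMP  NZCV=1000
9: ✓ SUBNE  r5←0x02
10: · MOVHI

VAL = 0xaf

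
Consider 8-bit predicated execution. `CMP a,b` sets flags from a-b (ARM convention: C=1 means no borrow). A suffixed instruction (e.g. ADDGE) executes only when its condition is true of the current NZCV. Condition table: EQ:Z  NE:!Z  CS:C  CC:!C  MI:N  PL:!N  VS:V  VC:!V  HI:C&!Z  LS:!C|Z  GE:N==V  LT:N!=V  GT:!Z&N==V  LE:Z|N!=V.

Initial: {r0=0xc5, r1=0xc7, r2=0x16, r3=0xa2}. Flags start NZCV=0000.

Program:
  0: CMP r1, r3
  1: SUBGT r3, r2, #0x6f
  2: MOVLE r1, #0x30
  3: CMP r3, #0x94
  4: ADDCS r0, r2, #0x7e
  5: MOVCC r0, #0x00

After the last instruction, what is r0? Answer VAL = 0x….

VAL = 0x94

[0] flags=0010 → (cmp)
[1] flags=0010 GT?T → r3=0xa7
[2] flags=0010 LE?F → skip
[3] flags=0010 → (cmp)
[4] flags=0010 CS?T → r0=0x94
[5] flags=0010 CC?F → skip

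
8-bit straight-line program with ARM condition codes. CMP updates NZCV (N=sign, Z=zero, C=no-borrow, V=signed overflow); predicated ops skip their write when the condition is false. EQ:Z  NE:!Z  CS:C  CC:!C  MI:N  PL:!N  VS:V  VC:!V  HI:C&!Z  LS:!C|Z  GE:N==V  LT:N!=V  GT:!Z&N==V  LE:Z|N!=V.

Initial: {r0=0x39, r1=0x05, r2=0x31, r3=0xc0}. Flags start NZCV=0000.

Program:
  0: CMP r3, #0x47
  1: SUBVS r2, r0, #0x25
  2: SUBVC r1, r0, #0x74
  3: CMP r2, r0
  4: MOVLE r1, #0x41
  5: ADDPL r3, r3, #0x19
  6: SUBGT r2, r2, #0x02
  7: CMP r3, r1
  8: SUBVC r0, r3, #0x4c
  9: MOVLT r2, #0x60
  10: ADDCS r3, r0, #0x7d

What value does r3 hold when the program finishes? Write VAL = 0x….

[0] flags=0011 → (cmp)
[1] flags=0011 VS?T → r2=0x14
[2] flags=0011 VC?F → skip
[3] flags=1000 → (cmp)
[4] flags=1000 LE?T → r1=0x41
[5] flags=1000 PL?F → skip
[6] flags=1000 GT?F → skip
[7] flags=0011 → (cmp)
[8] flags=0011 VC?F → skip
[9] flags=0011 LT?T → r2=0x60
[10] flags=0011 CS?T → r3=0xb6

VAL = 0xb6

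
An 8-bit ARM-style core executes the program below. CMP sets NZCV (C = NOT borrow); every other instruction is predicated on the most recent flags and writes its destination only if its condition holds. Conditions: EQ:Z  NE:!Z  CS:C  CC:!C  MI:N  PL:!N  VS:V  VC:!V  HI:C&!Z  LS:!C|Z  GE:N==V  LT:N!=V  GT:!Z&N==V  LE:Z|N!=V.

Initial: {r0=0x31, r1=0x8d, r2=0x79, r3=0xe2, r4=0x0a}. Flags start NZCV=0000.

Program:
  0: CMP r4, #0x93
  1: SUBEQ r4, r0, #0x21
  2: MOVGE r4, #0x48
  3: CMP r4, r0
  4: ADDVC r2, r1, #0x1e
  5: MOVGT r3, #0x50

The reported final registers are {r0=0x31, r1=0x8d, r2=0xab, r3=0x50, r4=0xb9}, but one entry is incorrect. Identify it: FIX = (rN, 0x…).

FIX = (r4, 0x48)

0: ✓ CMP  NZCV=0000
1: · SUBEQ
2: ✓ MOVGE  r4←0x48
3: ✓ CMP  NZCV=0010
4: ✓ ADDVC  r2←0xab
5: ✓ MOVGT  r3←0x50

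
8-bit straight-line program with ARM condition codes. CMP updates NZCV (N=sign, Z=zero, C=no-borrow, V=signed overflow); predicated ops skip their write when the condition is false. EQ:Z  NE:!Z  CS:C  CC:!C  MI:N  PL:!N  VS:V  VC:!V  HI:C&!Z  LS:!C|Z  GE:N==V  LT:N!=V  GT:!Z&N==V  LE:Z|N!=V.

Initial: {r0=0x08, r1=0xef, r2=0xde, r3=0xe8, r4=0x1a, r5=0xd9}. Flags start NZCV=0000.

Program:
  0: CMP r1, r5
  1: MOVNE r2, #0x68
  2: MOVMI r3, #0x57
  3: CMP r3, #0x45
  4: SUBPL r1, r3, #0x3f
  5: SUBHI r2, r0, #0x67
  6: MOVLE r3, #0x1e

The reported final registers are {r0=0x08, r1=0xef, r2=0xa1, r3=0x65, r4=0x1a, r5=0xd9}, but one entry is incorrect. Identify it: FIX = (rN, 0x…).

0: ✓ CMP  NZCV=0010
1: ✓ MOVNE  r2←0x68
2: · MOVMI
3: ✓ CMP  NZCV=1010
4: · SUBPL
5: ✓ SUBHI  r2←0xa1
6: ✓ MOVLE  r3←0x1e

FIX = (r3, 0x1e)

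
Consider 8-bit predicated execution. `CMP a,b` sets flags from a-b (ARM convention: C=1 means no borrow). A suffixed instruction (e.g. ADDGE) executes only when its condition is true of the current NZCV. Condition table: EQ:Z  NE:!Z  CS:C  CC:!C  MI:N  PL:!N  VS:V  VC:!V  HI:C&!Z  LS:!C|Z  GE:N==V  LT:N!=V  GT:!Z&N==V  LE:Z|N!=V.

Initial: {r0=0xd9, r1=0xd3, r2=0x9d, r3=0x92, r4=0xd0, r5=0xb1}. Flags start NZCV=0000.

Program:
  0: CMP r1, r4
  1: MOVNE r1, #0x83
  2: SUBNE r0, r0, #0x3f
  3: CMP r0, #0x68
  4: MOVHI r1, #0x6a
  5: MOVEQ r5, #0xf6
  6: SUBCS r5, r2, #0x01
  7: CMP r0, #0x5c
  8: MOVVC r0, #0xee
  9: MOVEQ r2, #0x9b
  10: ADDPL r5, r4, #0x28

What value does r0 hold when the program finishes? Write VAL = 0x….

0: ✓ CMP  NZCV=0010
1: ✓ MOVNE  r1←0x83
2: ✓ SUBNE  r0←0x9a
3: ✓ CMP  NZCV=0011
4: ✓ MOVHI  r1←0x6a
5: · MOVEQ
6: ✓ SUBCS  r5←0x9c
7: ✓ CMP  NZCV=0011
8: · MOVVC
9: · MOVEQ
10: ✓ ADDPL  r5←0xf8

VAL = 0x9a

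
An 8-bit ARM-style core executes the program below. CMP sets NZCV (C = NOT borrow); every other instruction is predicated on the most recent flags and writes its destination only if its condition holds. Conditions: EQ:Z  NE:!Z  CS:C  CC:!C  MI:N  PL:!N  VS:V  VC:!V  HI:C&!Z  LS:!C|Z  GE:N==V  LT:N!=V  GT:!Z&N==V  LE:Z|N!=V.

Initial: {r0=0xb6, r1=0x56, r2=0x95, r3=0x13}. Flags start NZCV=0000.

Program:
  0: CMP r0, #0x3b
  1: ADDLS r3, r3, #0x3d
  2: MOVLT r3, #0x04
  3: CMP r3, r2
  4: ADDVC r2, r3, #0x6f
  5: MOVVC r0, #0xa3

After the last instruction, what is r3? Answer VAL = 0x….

VAL = 0x04

[0] flags=0011 → (cmp)
[1] flags=0011 LS?F → skip
[2] flags=0011 LT?T → r3=0x04
[3] flags=0000 → (cmp)
[4] flags=0000 VC?T → r2=0x73
[5] flags=0000 VC?T → r0=0xa3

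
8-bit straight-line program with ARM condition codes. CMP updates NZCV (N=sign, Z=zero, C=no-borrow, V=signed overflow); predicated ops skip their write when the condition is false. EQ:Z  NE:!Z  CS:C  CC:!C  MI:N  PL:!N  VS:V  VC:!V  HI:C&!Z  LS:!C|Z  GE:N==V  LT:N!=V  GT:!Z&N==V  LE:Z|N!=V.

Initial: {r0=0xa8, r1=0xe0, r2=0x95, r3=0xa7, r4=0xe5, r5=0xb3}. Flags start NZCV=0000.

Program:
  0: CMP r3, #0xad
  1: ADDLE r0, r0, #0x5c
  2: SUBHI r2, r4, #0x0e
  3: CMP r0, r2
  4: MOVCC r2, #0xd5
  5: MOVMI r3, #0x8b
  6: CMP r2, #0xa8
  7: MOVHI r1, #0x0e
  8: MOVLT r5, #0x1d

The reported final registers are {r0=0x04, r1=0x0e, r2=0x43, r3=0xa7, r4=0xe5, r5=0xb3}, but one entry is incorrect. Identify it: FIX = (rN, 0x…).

FIX = (r2, 0xd5)

0: ✓ CMP  NZCV=1000
1: ✓ ADDLE  r0←0x04
2: · SUBHI
3: ✓ CMP  NZCV=0000
4: ✓ MOVCC  r2←0xd5
5: · MOVMI
6: ✓ CMP  NZCV=0010
7: ✓ MOVHI  r1←0x0e
8: · MOVLT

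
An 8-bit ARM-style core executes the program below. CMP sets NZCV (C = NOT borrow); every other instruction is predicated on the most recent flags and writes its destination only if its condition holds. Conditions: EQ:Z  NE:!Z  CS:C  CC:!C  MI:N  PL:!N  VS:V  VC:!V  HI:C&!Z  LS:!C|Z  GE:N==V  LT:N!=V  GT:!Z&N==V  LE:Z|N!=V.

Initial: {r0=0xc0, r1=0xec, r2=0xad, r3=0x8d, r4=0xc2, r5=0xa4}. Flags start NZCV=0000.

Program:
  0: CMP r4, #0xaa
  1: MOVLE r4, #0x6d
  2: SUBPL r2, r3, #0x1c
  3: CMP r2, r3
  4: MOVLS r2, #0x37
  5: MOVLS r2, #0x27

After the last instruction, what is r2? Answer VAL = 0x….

VAL = 0x27

[0] flags=0010 → (cmp)
[1] flags=0010 LE?F → skip
[2] flags=0010 PL?T → r2=0x71
[3] flags=1001 → (cmp)
[4] flags=1001 LS?T → r2=0x37
[5] flags=1001 LS?T → r2=0x27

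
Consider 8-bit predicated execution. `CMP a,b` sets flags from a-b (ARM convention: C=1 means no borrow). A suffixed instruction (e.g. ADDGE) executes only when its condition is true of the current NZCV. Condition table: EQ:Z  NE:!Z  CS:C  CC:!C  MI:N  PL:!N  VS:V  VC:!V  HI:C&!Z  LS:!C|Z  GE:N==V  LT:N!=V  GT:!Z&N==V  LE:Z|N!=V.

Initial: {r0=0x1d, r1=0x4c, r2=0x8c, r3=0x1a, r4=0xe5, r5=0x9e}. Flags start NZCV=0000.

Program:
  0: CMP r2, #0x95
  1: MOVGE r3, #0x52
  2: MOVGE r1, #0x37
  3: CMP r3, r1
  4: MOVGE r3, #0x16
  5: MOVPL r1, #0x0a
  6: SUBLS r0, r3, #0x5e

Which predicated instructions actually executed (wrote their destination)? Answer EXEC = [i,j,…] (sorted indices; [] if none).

[0] flags=1000 → (cmp)
[1] flags=1000 GE?F → skip
[2] flags=1000 GE?F → skip
[3] flags=1000 → (cmp)
[4] flags=1000 GE?F → skip
[5] flags=1000 PL?F → skip
[6] flags=1000 LS?T → r0=0xbc

EXEC = [6]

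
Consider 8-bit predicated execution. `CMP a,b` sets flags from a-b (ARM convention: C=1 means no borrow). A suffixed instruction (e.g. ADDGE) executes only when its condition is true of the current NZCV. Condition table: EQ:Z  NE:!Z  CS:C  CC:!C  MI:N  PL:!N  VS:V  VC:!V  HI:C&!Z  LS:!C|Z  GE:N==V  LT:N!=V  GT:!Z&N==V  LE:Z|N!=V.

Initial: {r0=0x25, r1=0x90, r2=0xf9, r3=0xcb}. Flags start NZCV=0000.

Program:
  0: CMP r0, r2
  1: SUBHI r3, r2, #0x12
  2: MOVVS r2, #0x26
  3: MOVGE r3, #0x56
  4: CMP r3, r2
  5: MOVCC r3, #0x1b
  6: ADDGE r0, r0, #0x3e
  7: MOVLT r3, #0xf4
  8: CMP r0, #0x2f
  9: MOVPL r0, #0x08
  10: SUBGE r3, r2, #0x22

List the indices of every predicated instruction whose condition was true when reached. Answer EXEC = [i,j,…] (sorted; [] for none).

EXEC = [3,5,6,9,10]

[0] flags=0000 → (cmp)
[1] flags=0000 HI?F → skip
[2] flags=0000 VS?F → skip
[3] flags=0000 GE?T → r3=0x56
[4] flags=0000 → (cmp)
[5] flags=0000 CC?T → r3=0x1b
[6] flags=0000 GE?T → r0=0x63
[7] flags=0000 LT?F → skip
[8] flags=0010 → (cmp)
[9] flags=0010 PL?T → r0=0x08
[10] flags=0010 GE?T → r3=0xd7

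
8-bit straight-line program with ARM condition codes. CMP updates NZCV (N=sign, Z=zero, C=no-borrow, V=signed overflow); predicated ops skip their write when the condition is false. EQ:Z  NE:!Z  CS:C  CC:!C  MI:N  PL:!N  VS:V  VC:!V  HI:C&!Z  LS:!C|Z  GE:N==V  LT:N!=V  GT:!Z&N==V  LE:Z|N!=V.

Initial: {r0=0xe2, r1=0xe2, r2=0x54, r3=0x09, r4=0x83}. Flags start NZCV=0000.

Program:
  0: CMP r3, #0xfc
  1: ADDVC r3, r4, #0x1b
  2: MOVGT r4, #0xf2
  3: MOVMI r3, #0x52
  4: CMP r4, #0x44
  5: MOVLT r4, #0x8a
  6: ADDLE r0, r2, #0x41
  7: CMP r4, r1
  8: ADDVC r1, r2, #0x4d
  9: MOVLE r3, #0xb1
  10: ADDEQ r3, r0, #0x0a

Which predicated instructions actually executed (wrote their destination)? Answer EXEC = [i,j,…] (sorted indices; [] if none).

EXEC = [1,2,5,6,8,9]

0: ✓ CMP  NZCV=0000
1: ✓ ADDVC  r3←0x9e
2: ✓ MOVGT  r4←0xf2
3: · MOVMI
4: ✓ CMP  NZCV=1010
5: ✓ MOVLT  r4←0x8a
6: ✓ ADDLE  r0←0x95
7: ✓ CMP  NZCV=1000
8: ✓ ADDVC  r1←0xa1
9: ✓ MOVLE  r3←0xb1
10: · ADDEQ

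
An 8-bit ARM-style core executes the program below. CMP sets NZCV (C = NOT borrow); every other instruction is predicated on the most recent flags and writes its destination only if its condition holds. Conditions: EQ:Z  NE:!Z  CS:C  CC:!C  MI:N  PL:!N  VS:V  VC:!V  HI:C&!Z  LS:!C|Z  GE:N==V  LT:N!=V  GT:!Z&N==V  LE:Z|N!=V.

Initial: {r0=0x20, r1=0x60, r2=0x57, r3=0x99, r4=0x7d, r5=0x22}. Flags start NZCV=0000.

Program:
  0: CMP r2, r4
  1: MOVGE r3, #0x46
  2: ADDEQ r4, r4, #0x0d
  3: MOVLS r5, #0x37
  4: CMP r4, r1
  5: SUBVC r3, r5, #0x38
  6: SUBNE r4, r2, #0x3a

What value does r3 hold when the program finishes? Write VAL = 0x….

VAL = 0xff

0: ✓ CMP  NZCV=1000
1: · MOVGE
2: · ADDEQ
3: ✓ MOVLS  r5←0x37
4: ✓ CMP  NZCV=0010
5: ✓ SUBVC  r3←0xff
6: ✓ SUBNE  r4←0x1d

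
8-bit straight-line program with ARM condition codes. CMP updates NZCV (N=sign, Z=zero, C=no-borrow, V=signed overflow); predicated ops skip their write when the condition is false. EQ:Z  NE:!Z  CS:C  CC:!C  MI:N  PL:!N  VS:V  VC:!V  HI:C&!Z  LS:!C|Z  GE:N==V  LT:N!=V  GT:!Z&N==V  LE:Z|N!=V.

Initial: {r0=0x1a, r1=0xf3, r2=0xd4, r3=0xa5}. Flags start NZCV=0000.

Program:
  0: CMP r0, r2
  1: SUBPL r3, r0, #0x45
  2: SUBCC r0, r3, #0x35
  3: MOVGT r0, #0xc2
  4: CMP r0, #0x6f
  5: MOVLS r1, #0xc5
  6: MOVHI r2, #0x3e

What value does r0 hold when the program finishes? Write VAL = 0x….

VAL = 0xc2

0: ✓ CMP  NZCV=0000
1: ✓ SUBPL  r3←0xd5
2: ✓ SUBCC  r0←0xa0
3: ✓ MOVGT  r0←0xc2
4: ✓ CMP  NZCV=0011
5: · MOVLS
6: ✓ MOVHI  r2←0x3e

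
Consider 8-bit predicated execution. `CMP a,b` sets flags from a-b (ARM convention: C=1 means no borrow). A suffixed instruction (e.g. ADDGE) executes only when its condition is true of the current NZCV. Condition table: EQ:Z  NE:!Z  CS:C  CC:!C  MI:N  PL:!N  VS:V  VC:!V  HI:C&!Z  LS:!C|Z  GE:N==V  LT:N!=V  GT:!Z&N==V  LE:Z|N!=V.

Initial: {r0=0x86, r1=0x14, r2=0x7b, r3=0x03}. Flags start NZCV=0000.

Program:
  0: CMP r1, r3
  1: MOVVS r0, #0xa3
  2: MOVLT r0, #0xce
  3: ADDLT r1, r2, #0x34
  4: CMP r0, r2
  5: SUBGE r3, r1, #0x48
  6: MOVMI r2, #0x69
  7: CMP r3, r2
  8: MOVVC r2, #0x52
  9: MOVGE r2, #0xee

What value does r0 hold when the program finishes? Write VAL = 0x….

0: ✓ CMP  NZCV=0010
1: · MOVVS
2: · MOVLT
3: · ADDLT
4: ✓ CMP  NZCV=0011
5: · SUBGE
6: · MOVMI
7: ✓ CMP  NZCV=1000
8: ✓ MOVVC  r2←0x52
9: · MOVGE

VAL = 0x86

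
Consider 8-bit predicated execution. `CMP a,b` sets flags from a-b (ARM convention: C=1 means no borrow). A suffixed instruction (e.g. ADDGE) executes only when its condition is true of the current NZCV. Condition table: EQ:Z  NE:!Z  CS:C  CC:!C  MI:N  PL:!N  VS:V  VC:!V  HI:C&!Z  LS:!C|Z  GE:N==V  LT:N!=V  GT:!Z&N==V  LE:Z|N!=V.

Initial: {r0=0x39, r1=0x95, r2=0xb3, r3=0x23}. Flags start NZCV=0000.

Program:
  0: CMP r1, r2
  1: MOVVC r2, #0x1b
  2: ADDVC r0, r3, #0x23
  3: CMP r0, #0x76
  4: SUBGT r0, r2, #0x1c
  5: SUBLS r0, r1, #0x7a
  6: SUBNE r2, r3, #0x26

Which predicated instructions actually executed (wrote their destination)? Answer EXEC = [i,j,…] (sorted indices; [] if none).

0: ✓ CMP  NZCV=1000
1: ✓ MOVVC  r2←0x1b
2: ✓ ADDVC  r0←0x46
3: ✓ CMP  NZCV=1000
4: · SUBGT
5: ✓ SUBLS  r0←0x1b
6: ✓ SUBNE  r2←0xfd

EXEC = [1,2,5,6]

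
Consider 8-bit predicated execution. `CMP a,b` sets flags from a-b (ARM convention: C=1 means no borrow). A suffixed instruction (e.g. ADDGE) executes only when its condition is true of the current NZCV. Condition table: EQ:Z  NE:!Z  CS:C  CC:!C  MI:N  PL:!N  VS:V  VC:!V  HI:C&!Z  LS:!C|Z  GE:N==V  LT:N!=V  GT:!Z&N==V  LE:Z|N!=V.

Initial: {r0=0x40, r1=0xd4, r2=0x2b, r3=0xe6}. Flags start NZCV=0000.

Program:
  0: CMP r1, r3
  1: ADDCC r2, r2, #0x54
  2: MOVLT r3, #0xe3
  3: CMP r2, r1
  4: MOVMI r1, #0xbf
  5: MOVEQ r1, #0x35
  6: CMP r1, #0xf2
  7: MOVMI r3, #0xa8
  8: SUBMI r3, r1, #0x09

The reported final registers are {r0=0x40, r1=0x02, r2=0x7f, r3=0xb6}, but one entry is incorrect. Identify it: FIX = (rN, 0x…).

[0] flags=1000 → (cmp)
[1] flags=1000 CC?T → r2=0x7f
[2] flags=1000 LT?T → r3=0xe3
[3] flags=1001 → (cmp)
[4] flags=1001 MI?T → r1=0xbf
[5] flags=1001 EQ?F → skip
[6] flags=1000 → (cmp)
[7] flags=1000 MI?T → r3=0xa8
[8] flags=1000 MI?T → r3=0xb6

FIX = (r1, 0xbf)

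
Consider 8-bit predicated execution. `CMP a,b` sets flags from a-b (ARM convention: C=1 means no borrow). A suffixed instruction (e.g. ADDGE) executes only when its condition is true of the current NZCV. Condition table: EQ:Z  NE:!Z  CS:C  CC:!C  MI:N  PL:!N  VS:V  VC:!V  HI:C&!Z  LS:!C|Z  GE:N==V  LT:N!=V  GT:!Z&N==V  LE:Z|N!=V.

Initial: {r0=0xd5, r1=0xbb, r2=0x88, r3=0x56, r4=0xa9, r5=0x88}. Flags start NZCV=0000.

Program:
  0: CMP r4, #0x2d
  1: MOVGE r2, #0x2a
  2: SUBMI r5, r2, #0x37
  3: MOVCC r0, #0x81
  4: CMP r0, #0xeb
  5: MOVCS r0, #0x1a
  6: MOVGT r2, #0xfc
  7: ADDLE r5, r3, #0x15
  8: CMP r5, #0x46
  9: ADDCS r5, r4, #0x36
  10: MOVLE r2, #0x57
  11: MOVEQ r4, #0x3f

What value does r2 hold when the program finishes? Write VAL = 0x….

0: ✓ CMP  NZCV=0011
1: · MOVGE
2: · SUBMI
3: · MOVCC
4: ✓ CMP  NZCV=1000
5: · MOVCS
6: · MOVGT
7: ✓ ADDLE  r5←0x6b
8: ✓ CMP  NZCV=0010
9: ✓ ADDCS  r5←0xdf
10: · MOVLE
11: · MOVEQ

VAL = 0x88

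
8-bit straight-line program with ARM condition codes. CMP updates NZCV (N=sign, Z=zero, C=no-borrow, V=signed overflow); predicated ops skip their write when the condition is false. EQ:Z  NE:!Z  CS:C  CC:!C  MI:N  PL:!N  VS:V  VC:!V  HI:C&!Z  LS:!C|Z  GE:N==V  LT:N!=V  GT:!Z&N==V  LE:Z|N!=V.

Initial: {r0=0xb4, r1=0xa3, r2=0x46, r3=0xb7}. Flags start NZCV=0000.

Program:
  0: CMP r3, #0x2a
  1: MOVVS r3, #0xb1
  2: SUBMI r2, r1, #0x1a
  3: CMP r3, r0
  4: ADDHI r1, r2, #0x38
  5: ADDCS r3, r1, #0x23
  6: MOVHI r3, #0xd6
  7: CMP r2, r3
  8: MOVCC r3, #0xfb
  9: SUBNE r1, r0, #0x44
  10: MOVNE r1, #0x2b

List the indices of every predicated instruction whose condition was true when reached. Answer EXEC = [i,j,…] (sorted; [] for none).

EXEC = [2,4,5,6,8,9,10]

[0] flags=1010 → (cmp)
[1] flags=1010 VS?F → skip
[2] flags=1010 MI?T → r2=0x89
[3] flags=0010 → (cmp)
[4] flags=0010 HI?T → r1=0xc1
[5] flags=0010 CS?T → r3=0xe4
[6] flags=0010 HI?T → r3=0xd6
[7] flags=1000 → (cmp)
[8] flags=1000 CC?T → r3=0xfb
[9] flags=1000 NE?T → r1=0x70
[10] flags=1000 NE?T → r1=0x2b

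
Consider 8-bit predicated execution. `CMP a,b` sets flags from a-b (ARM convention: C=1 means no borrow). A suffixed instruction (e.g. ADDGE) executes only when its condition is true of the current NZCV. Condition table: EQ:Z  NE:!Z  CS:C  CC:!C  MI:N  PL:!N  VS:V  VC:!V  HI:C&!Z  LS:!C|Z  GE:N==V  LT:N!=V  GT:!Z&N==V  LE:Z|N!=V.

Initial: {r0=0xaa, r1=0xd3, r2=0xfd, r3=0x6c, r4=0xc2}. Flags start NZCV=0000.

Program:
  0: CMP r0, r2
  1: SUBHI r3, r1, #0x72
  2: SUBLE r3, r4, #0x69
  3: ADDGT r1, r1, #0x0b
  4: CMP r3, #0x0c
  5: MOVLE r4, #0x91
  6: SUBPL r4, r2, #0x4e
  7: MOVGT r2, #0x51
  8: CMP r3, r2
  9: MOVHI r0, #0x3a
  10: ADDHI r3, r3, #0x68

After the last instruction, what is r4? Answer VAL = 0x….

VAL = 0xaf

0: ✓ CMP  NZCV=1000
1: · SUBHI
2: ✓ SUBLE  r3←0x59
3: · ADDGT
4: ✓ CMP  NZCV=0010
5: · MOVLE
6: ✓ SUBPL  r4←0xaf
7: ✓ MOVGT  r2←0x51
8: ✓ CMP  NZCV=0010
9: ✓ MOVHI  r0←0x3a
10: ✓ ADDHI  r3←0xc1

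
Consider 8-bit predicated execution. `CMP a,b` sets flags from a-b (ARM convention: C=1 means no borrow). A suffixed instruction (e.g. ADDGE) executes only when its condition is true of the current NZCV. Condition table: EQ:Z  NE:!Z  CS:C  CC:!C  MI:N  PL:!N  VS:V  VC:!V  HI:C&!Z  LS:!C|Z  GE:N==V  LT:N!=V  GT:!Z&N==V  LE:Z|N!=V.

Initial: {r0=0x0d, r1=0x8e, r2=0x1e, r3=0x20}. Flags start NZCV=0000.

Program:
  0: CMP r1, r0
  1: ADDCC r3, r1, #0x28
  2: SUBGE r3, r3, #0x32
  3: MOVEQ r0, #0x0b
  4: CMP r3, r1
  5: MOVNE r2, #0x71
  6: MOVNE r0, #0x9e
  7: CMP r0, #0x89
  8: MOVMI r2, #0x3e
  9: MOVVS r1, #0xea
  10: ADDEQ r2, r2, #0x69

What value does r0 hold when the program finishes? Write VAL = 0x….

VAL = 0x9e

0: ✓ CMP  NZCV=1010
1: · ADDCC
2: · SUBGE
3: · MOVEQ
4: ✓ CMP  NZCV=1001
5: ✓ MOVNE  r2←0x71
6: ✓ MOVNE  r0←0x9e
7: ✓ CMP  NZCV=0010
8: · MOVMI
9: · MOVVS
10: · ADDEQ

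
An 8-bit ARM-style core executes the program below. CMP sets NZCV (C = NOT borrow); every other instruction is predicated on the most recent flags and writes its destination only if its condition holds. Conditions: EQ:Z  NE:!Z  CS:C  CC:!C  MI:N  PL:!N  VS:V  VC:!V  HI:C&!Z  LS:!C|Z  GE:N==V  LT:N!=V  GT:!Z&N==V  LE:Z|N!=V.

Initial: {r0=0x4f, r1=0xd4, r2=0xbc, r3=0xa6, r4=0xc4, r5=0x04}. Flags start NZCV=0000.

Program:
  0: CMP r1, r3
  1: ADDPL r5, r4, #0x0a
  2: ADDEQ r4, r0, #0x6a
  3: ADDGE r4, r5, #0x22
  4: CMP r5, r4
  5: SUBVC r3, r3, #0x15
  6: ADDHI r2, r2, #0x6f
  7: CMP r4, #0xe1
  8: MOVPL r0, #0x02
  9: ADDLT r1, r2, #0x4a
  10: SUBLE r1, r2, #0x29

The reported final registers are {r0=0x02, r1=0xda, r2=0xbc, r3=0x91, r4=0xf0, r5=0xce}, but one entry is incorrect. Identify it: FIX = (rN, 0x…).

0: ✓ CMP  NZCV=0010
1: ✓ ADDPL  r5←0xce
2: · ADDEQ
3: ✓ ADDGE  r4←0xf0
4: ✓ CMP  NZCV=1000
5: ✓ SUBVC  r3←0x91
6: · ADDHI
7: ✓ CMP  NZCV=0010
8: ✓ MOVPL  r0←0x02
9: · ADDLT
10: · SUBLE

FIX = (r1, 0xd4)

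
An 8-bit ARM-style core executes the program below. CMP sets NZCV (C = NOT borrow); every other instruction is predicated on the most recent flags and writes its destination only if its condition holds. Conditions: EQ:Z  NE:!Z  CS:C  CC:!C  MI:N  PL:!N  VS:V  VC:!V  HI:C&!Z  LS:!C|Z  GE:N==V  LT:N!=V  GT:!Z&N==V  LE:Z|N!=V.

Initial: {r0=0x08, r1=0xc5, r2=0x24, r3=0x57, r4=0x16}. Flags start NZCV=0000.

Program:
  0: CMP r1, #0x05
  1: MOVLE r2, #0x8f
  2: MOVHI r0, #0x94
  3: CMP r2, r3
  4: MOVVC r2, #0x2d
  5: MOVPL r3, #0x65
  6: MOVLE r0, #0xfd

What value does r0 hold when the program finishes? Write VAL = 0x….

VAL = 0xfd

0: ✓ CMP  NZCV=1010
1: ✓ MOVLE  r2←0x8f
2: ✓ MOVHI  r0←0x94
3: ✓ CMP  NZCV=0011
4: · MOVVC
5: ✓ MOVPL  r3←0x65
6: ✓ MOVLE  r0←0xfd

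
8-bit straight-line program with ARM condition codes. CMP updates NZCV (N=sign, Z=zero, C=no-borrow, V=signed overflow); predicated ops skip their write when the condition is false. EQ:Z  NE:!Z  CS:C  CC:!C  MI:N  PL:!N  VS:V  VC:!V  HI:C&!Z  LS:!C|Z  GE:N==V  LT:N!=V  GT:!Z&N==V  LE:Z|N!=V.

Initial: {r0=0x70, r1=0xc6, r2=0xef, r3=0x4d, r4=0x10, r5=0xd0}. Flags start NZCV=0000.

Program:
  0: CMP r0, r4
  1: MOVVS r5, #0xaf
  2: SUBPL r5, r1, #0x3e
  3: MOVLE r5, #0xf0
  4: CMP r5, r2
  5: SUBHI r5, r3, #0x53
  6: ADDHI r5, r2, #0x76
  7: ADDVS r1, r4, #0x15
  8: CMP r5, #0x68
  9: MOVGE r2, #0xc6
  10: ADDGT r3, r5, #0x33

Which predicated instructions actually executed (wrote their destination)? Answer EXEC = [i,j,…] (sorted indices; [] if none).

EXEC = [2]

[0] flags=0010 → (cmp)
[1] flags=0010 VS?F → skip
[2] flags=0010 PL?T → r5=0x88
[3] flags=0010 LE?F → skip
[4] flags=1000 → (cmp)
[5] flags=1000 HI?F → skip
[6] flags=1000 HI?F → skip
[7] flags=1000 VS?F → skip
[8] flags=0011 → (cmp)
[9] flags=0011 GE?F → skip
[10] flags=0011 GT?F → skip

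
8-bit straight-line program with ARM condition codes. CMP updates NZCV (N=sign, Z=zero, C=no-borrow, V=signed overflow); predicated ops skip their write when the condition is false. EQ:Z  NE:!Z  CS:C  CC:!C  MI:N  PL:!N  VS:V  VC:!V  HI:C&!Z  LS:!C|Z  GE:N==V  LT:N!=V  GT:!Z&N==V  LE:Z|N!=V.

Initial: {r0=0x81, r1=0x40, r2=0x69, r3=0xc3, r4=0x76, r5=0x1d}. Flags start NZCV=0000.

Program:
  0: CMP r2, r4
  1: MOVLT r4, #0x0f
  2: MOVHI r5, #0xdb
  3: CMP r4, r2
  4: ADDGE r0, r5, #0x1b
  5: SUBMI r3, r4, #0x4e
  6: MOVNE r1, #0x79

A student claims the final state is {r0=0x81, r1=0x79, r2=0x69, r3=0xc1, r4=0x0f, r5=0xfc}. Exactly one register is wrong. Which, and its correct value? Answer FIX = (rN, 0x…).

FIX = (r5, 0x1d)

[0] flags=1000 → (cmp)
[1] flags=1000 LT?T → r4=0x0f
[2] flags=1000 HI?F → skip
[3] flags=1000 → (cmp)
[4] flags=1000 GE?F → skip
[5] flags=1000 MI?T → r3=0xc1
[6] flags=1000 NE?T → r1=0x79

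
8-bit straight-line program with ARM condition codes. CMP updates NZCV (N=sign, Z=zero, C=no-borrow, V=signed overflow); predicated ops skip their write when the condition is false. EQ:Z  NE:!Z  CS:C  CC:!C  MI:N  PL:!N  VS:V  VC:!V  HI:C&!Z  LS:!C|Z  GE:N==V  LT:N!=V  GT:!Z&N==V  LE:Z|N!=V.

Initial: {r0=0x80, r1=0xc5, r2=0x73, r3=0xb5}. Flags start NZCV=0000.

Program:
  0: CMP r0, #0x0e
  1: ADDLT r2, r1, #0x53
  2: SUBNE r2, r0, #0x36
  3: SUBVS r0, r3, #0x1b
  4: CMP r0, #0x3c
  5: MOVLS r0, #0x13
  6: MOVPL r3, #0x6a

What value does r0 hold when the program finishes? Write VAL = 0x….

[0] flags=0011 → (cmp)
[1] flags=0011 LT?T → r2=0x18
[2] flags=0011 NE?T → r2=0x4a
[3] flags=0011 VS?T → r0=0x9a
[4] flags=0011 → (cmp)
[5] flags=0011 LS?F → skip
[6] flags=0011 PL?T → r3=0x6a

VAL = 0x9a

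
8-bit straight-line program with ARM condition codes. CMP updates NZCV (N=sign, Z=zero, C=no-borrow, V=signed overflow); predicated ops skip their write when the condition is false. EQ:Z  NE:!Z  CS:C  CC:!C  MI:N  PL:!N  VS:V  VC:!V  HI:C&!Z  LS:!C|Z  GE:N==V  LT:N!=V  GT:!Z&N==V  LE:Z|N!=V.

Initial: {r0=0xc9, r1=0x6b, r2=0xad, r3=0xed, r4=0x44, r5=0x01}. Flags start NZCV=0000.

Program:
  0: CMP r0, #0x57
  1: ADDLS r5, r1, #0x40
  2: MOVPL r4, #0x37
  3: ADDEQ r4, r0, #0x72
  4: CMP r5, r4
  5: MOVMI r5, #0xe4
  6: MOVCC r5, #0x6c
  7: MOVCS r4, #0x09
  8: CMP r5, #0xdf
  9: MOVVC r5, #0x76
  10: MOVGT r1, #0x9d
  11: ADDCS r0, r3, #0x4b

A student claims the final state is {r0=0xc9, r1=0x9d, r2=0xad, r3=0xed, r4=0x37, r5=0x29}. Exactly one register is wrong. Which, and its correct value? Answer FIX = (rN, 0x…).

FIX = (r5, 0x6c)

[0] flags=0011 → (cmp)
[1] flags=0011 LS?F → skip
[2] flags=0011 PL?T → r4=0x37
[3] flags=0011 EQ?F → skip
[4] flags=1000 → (cmp)
[5] flags=1000 MI?T → r5=0xe4
[6] flags=1000 CC?T → r5=0x6c
[7] flags=1000 CS?F → skip
[8] flags=1001 → (cmp)
[9] flags=1001 VC?F → skip
[10] flags=1001 GT?T → r1=0x9d
[11] flags=1001 CS?F → skip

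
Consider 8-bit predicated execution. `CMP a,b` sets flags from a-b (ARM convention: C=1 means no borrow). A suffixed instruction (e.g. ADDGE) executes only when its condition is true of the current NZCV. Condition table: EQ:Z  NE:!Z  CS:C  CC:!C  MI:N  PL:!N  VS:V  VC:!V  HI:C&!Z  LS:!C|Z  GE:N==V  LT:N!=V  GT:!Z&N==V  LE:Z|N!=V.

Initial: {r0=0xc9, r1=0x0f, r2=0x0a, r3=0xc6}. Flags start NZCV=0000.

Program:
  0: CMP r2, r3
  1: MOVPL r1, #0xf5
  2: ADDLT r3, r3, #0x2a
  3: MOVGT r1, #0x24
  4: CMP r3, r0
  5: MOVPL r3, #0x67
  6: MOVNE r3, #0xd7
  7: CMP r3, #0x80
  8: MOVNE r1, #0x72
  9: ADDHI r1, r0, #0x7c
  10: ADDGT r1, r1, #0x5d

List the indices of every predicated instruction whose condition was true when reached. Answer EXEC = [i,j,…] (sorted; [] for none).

[0] flags=0000 → (cmp)
[1] flags=0000 PL?T → r1=0xf5
[2] flags=0000 LT?F → skip
[3] flags=0000 GT?T → r1=0x24
[4] flags=1000 → (cmp)
[5] flags=1000 PL?F → skip
[6] flags=1000 NE?T → r3=0xd7
[7] flags=0010 → (cmp)
[8] flags=0010 NE?T → r1=0x72
[9] flags=0010 HI?T → r1=0x45
[10] flags=0010 GT?T → r1=0xa2

EXEC = [1,3,6,8,9,10]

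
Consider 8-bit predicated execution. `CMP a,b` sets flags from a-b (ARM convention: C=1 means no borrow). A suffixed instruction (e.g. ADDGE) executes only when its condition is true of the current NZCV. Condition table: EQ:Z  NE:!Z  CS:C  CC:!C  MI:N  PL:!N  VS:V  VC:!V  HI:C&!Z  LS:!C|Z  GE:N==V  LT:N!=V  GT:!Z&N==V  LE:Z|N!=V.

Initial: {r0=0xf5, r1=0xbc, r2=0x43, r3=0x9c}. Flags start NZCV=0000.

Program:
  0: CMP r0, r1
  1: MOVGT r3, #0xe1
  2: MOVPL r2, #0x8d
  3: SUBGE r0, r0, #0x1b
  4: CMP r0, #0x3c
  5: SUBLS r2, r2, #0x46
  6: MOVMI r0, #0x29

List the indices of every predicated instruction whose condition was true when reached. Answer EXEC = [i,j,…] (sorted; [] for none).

EXEC = [1,2,3,6]

0: ✓ CMP  NZCV=0010
1: ✓ MOVGT  r3←0xe1
2: ✓ MOVPL  r2←0x8d
3: ✓ SUBGE  r0←0xda
4: ✓ CMP  NZCV=1010
5: · SUBLS
6: ✓ MOVMI  r0←0x29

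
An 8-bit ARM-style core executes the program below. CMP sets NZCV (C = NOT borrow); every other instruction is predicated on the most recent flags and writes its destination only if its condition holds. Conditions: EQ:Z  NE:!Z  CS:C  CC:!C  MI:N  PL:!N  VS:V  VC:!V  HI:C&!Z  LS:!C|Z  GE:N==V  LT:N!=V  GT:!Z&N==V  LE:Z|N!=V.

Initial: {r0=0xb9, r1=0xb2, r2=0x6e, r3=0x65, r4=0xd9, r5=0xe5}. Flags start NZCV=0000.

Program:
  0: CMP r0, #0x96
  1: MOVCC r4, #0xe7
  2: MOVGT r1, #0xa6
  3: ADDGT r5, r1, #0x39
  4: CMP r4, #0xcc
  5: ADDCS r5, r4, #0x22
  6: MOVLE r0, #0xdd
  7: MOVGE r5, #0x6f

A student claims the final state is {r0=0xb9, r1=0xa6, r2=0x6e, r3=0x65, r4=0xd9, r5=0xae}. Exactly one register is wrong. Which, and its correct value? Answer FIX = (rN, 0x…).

FIX = (r5, 0x6f)

[0] flags=0010 → (cmp)
[1] flags=0010 CC?F → skip
[2] flags=0010 GT?T → r1=0xa6
[3] flags=0010 GT?T → r5=0xdf
[4] flags=0010 → (cmp)
[5] flags=0010 CS?T → r5=0xfb
[6] flags=0010 LE?F → skip
[7] flags=0010 GE?T → r5=0x6f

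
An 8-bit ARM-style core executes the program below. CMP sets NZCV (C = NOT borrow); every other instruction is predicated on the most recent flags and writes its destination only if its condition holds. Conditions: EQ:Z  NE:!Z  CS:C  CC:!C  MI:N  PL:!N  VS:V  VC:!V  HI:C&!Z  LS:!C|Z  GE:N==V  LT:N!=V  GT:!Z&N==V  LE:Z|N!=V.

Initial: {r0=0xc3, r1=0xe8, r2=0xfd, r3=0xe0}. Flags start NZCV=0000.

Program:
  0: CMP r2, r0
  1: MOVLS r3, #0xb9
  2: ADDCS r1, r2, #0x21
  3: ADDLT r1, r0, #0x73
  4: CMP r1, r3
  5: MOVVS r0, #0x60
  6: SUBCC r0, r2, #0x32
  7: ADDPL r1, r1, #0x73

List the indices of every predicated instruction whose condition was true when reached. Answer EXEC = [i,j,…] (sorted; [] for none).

0: ✓ CMP  NZCV=0010
1: · MOVLS
2: ✓ ADDCS  r1←0x1e
3: · ADDLT
4: ✓ CMP  NZCV=0000
5: · MOVVS
6: ✓ SUBCC  r0←0xcb
7: ✓ ADDPL  r1←0x91

EXEC = [2,6,7]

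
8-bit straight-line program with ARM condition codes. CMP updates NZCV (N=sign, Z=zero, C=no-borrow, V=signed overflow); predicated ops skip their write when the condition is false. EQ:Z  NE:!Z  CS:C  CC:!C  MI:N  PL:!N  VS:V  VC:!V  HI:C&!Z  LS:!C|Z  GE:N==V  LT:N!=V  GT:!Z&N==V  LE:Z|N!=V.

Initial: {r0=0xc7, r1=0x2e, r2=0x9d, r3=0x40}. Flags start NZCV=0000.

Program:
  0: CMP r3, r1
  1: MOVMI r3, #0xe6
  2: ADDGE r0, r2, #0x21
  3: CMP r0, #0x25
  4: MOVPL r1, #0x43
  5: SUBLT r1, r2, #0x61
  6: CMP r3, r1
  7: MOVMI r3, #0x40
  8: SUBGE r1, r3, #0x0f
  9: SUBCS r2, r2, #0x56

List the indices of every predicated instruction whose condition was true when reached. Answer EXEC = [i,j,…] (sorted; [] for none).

[0] flags=0010 → (cmp)
[1] flags=0010 MI?F → skip
[2] flags=0010 GE?T → r0=0xbe
[3] flags=1010 → (cmp)
[4] flags=1010 PL?F → skip
[5] flags=1010 LT?T → r1=0x3c
[6] flags=0010 → (cmp)
[7] flags=0010 MI?F → skip
[8] flags=0010 GE?T → r1=0x31
[9] flags=0010 CS?T → r2=0x47

EXEC = [2,5,8,9]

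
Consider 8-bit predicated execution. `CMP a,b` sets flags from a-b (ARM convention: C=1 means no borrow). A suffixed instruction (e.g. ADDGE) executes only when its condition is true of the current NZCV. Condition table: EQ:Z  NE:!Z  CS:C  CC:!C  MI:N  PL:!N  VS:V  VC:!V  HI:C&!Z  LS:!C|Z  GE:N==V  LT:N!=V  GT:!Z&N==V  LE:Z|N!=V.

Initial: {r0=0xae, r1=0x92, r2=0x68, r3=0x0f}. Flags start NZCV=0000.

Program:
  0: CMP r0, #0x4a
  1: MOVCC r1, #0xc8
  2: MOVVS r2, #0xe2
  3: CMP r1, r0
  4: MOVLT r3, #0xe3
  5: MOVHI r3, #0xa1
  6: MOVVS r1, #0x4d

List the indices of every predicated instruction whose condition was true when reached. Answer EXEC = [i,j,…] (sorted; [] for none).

EXEC = [2,4]

0: ✓ CMP  NZCV=0011
1: · MOVCC
2: ✓ MOVVS  r2←0xe2
3: ✓ CMP  NZCV=1000
4: ✓ MOVLT  r3←0xe3
5: · MOVHI
6: · MOVVS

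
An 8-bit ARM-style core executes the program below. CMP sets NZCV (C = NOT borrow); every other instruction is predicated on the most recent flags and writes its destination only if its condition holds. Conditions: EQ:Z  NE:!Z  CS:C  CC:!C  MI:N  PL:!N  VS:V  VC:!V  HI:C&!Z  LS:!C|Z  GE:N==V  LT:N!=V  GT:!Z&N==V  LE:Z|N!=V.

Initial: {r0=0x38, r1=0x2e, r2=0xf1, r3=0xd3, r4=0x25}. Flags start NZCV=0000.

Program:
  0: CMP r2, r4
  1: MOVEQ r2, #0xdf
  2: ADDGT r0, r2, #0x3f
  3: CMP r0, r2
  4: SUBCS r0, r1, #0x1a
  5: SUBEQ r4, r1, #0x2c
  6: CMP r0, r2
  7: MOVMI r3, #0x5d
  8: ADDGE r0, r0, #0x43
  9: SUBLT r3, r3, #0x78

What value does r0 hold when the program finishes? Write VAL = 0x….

VAL = 0x7b

0: ✓ CMP  NZCV=1010
1: · MOVEQ
2: · ADDGT
3: ✓ CMP  NZCV=0000
4: · SUBCS
5: · SUBEQ
6: ✓ CMP  NZCV=0000
7: · MOVMI
8: ✓ ADDGE  r0←0x7b
9: · SUBLT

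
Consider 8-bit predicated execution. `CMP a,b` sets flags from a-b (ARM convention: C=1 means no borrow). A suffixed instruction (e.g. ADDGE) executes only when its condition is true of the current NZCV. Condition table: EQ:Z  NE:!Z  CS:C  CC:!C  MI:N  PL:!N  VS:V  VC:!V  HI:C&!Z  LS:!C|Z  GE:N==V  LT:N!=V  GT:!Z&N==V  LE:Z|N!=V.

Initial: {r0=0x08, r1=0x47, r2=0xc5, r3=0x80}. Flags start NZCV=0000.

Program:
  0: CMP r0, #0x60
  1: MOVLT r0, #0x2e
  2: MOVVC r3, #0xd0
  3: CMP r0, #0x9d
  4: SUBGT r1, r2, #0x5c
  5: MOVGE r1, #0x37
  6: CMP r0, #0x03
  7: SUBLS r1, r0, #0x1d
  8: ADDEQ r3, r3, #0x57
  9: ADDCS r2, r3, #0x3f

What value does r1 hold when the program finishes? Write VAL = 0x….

[0] flags=1000 → (cmp)
[1] flags=1000 LT?T → r0=0x2e
[2] flags=1000 VC?T → r3=0xd0
[3] flags=1001 → (cmp)
[4] flags=1001 GT?T → r1=0x69
[5] flags=1001 GE?T → r1=0x37
[6] flags=0010 → (cmp)
[7] flags=0010 LS?F → skip
[8] flags=0010 EQ?F → skip
[9] flags=0010 CS?T → r2=0x0f

VAL = 0x37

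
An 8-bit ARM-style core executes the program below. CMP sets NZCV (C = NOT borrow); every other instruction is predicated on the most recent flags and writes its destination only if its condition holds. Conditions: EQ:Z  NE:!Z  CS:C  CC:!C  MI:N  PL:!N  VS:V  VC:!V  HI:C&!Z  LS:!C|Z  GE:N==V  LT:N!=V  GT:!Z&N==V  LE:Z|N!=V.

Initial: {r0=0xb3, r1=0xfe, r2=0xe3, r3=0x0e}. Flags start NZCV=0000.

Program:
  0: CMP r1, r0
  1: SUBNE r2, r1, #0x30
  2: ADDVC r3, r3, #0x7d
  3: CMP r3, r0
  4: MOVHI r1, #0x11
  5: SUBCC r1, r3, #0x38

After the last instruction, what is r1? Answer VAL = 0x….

VAL = 0x53

0: ✓ CMP  NZCV=0010
1: ✓ SUBNE  r2←0xce
2: ✓ ADDVC  r3←0x8b
3: ✓ CMP  NZCV=1000
4: · MOVHI
5: ✓ SUBCC  r1←0x53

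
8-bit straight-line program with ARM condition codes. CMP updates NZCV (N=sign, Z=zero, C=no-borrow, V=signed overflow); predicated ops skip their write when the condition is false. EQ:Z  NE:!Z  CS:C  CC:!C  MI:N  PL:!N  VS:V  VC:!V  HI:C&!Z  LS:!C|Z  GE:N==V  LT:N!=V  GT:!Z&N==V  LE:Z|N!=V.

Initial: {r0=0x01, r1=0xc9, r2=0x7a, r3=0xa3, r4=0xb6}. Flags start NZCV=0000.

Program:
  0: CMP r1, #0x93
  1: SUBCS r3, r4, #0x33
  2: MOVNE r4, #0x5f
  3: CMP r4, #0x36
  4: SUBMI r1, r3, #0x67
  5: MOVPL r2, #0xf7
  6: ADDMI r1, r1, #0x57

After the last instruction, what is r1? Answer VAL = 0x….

[0] flags=0010 → (cmp)
[1] flags=0010 CS?T → r3=0x83
[2] flags=0010 NE?T → r4=0x5f
[3] flags=0010 → (cmp)
[4] flags=0010 MI?F → skip
[5] flags=0010 PL?T → r2=0xf7
[6] flags=0010 MI?F → skip

VAL = 0xc9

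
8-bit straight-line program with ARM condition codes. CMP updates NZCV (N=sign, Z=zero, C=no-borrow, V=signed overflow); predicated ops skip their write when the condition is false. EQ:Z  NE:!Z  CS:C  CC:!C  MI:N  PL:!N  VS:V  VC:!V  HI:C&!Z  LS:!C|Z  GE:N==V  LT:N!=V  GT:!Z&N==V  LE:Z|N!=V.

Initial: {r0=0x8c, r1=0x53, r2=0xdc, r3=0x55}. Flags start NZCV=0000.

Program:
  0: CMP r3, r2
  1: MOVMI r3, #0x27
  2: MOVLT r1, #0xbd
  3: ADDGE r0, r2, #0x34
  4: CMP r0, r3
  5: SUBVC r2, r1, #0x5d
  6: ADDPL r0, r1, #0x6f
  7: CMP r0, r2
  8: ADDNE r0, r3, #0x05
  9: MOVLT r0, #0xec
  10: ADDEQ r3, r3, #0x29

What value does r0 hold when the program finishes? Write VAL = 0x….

[0] flags=0000 → (cmp)
[1] flags=0000 MI?F → skip
[2] flags=0000 LT?F → skip
[3] flags=0000 GE?T → r0=0x10
[4] flags=1000 → (cmp)
[5] flags=1000 VC?T → r2=0xf6
[6] flags=1000 PL?F → skip
[7] flags=0000 → (cmp)
[8] flags=0000 NE?T → r0=0x5a
[9] flags=0000 LT?F → skip
[10] flags=0000 EQ?F → skip

VAL = 0x5a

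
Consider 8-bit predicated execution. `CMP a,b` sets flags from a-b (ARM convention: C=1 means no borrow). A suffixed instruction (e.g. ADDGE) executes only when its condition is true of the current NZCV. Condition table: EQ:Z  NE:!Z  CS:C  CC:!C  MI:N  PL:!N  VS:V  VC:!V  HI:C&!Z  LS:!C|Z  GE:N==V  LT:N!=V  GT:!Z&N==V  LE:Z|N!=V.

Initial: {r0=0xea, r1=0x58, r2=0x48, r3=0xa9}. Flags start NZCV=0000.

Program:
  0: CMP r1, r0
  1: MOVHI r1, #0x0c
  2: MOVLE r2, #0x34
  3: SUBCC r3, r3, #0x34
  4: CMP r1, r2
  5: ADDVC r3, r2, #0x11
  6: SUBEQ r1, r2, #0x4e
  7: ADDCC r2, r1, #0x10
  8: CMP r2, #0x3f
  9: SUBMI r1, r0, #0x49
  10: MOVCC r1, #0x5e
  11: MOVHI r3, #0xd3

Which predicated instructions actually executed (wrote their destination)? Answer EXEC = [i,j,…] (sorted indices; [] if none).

[0] flags=0000 → (cmp)
[1] flags=0000 HI?F → skip
[2] flags=0000 LE?F → skip
[3] flags=0000 CC?T → r3=0x75
[4] flags=0010 → (cmp)
[5] flags=0010 VC?T → r3=0x59
[6] flags=0010 EQ?F → skip
[7] flags=0010 CC?F → skip
[8] flags=0010 → (cmp)
[9] flags=0010 MI?F → skip
[10] flags=0010 CC?F → skip
[11] flags=0010 HI?T → r3=0xd3

EXEC = [3,5,11]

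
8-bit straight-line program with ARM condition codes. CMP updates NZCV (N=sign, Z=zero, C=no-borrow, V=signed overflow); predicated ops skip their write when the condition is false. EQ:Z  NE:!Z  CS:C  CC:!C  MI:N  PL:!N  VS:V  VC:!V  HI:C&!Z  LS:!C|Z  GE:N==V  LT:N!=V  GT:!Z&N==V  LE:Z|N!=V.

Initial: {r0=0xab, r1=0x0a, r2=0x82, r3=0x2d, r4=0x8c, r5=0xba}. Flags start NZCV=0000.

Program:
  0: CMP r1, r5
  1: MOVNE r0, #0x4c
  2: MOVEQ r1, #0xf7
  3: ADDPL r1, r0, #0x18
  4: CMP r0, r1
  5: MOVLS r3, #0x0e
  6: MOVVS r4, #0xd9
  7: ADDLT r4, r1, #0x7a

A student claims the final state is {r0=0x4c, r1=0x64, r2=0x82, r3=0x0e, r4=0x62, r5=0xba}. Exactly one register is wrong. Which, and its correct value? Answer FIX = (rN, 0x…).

[0] flags=0000 → (cmp)
[1] flags=0000 NE?T → r0=0x4c
[2] flags=0000 EQ?F → skip
[3] flags=0000 PL?T → r1=0x64
[4] flags=1000 → (cmp)
[5] flags=1000 LS?T → r3=0x0e
[6] flags=1000 VS?F → skip
[7] flags=1000 LT?T → r4=0xde

FIX = (r4, 0xde)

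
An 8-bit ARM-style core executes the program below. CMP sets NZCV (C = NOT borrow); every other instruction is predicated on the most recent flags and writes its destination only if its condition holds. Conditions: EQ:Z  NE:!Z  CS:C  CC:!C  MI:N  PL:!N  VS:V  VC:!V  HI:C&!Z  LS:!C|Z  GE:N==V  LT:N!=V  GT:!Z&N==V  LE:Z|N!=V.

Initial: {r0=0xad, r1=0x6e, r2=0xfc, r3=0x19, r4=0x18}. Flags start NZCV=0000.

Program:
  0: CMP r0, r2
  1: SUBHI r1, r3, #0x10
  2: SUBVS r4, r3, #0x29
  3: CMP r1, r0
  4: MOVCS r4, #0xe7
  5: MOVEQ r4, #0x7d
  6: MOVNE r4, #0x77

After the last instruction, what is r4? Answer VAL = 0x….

0: ✓ CMP  NZCV=1000
1: · SUBHI
2: · SUBVS
3: ✓ CMP  NZCV=1001
4: · MOVCS
5: · MOVEQ
6: ✓ MOVNE  r4←0x77

VAL = 0x77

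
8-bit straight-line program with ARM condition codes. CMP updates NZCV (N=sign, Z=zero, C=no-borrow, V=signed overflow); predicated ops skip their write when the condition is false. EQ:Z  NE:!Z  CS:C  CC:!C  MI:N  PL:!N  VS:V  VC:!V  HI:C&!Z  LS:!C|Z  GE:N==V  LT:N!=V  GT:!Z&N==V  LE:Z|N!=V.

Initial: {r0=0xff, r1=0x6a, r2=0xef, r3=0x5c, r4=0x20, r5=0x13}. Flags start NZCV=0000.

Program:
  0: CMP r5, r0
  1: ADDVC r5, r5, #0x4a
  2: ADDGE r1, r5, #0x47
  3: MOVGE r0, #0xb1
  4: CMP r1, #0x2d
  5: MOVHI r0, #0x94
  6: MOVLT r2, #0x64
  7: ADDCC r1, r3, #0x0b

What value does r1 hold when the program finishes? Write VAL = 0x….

VAL = 0xa4

0: ✓ CMP  NZCV=0000
1: ✓ ADDVC  r5←0x5d
2: ✓ ADDGE  r1←0xa4
3: ✓ MOVGE  r0←0xb1
4: ✓ CMP  NZCV=0011
5: ✓ MOVHI  r0←0x94
6: ✓ MOVLT  r2←0x64
7: · ADDCC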